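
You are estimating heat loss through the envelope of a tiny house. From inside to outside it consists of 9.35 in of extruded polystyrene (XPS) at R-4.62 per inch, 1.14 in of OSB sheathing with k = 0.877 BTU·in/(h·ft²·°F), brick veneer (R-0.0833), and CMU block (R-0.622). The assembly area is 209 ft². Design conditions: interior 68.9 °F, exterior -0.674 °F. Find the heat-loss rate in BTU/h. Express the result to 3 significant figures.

322 BTU/h

9.35 × 4.62 = 43.2
1.14/0.877 = 1.3
R_total = 43.2 + 1.3 + 0.0833 + 0.622 = 45.2 ft²·°F·h/BTU
Q = A·ΔT/R = 209 × (68.9 − (-0.674)) / 45.2 = 321.7 BTU/h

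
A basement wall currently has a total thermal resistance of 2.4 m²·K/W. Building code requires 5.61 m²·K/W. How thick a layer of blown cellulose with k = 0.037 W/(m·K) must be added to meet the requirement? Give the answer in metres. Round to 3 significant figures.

ΔR = 5.61 − 2.4 = 3.21 m²·K/W
L = ΔR × k = 3.21 × 0.037 = 0.1188 m

0.119 m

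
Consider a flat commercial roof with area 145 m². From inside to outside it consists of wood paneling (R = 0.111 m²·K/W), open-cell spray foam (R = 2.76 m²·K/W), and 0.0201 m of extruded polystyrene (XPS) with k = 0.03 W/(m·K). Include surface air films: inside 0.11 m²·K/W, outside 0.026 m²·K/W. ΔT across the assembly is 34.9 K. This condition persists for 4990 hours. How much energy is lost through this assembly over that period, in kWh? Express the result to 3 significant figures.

0.0201/0.03 = 0.67
R_total = 0.11 + 0.111 + 2.76 + 0.67 + 0.026 = 3.677 m²·K/W
Q = 145 × 34.9 / 3.677 = 1376 W
E = 1376 W × 4990 h / 1000 = 6868 kWh

6870 kWh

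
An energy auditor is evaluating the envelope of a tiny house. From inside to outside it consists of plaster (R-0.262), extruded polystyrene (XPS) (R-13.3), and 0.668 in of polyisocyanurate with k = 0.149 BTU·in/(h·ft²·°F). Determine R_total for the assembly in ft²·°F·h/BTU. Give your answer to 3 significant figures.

0.668/0.149 = 4.483
R_total = 0.262 + 13.3 + 4.483 = 18.05 ft²·°F·h/BTU

18.0 ft²·°F·h/BTU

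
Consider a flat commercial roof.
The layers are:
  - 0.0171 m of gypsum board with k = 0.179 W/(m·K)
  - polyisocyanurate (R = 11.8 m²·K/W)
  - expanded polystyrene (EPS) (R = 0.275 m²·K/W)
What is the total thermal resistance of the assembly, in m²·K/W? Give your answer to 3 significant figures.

12.2 m²·K/W

0.0171/0.179 = 0.09553
R_total = 0.09553 + 11.8 + 0.275 = 12.17 m²·K/W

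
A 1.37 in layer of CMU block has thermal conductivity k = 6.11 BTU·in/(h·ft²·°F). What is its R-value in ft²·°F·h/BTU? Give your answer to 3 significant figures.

0.224 ft²·°F·h/BTU

R = L/k = 1.37/6.11 = 0.2242 ft²·°F·h/BTU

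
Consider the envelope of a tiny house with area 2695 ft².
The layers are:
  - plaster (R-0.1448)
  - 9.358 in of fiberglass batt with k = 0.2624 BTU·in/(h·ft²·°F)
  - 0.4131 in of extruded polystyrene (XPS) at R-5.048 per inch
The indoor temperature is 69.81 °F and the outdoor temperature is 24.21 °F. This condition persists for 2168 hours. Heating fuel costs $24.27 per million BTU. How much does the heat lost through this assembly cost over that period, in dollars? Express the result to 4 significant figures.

170.6 dollars

9.358/0.2624 = 35.663
0.4131 × 5.048 = 2.0853
R_total = 0.1448 + 35.663 + 2.0853 = 37.893 ft²·°F·h/BTU
Q = 2695 × (69.81 − 24.21) / 37.893 = 3243.1 BTU/h
E = 3243.1 × 2168 = 7031100 BTU
Cost = 7031100/10⁶ × 24.27 = $170.64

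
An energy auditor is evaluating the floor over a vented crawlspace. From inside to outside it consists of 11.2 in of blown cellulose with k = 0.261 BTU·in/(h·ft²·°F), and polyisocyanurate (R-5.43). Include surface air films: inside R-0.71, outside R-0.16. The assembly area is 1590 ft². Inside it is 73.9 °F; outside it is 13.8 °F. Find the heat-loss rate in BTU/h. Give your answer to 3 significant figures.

1940 BTU/h

11.2/0.261 = 42.91
R_total = 0.71 + 42.91 + 5.43 + 0.16 = 49.21 ft²·°F·h/BTU
Q = A·ΔT/R = 1590 × (73.9 − 13.8) / 49.21 = 1942 BTU/h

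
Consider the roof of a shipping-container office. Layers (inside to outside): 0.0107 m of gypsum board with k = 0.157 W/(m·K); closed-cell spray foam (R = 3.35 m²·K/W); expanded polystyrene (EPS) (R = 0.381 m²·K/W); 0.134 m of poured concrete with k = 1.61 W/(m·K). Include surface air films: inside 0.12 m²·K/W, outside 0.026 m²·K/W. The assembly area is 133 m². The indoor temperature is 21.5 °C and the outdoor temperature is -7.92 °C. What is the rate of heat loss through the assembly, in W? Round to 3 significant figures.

971 W

0.0107/0.157 = 0.06815
0.134/1.61 = 0.08323
R_total = 0.12 + 0.06815 + 3.35 + 0.381 + 0.08323 + 0.026 = 4.028 m²·K/W
Q = A·ΔT/R = 133 × (21.5 − (-7.92)) / 4.028 = 971.3 W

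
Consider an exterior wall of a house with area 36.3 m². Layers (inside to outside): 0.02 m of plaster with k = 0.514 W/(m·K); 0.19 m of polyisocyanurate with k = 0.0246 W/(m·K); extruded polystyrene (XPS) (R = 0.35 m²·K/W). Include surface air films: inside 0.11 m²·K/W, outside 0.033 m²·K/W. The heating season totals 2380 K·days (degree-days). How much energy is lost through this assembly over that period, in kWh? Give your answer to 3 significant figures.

0.02/0.514 = 0.03891
0.19/0.0246 = 7.724
R_total = 0.11 + 0.03891 + 7.724 + 0.35 + 0.033 = 8.255 m²·K/W
E = A × HDD × 24 / R / 1000 = 36.3 × 2380 × 24 / 8.255 / 1000 = 251.2 kWh

251 kWh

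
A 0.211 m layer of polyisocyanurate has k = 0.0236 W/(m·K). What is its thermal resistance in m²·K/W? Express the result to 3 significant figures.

8.94 m²·K/W

R = L/k = 0.211/0.0236 = 8.941 m²·K/W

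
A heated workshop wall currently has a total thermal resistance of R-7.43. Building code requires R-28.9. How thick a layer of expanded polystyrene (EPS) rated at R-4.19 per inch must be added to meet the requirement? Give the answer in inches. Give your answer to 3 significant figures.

ΔR = 28.9 − 7.43 = 21.47 ft²·°F·h/BTU
L = ΔR / (R/in) = 21.47/4.19 = 5.124 in

5.12 in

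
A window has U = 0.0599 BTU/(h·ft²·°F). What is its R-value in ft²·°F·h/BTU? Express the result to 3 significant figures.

16.7 ft²·°F·h/BTU

R = 1/U = 1/0.0599 = 16.69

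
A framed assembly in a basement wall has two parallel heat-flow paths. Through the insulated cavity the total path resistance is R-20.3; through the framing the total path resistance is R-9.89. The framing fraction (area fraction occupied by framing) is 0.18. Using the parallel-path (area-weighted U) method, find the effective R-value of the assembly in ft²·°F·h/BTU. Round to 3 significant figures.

U_eff = 0.82/20.3 + 0.18/9.89 = 0.04039 + 0.0182 = 0.05859
R_eff = 1/U_eff = 17.07 ft²·°F·h/BTU

17.1 ft²·°F·h/BTU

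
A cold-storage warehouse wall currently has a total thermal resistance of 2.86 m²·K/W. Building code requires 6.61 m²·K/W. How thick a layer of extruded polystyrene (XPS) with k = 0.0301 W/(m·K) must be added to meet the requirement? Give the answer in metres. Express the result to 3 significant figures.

0.113 m

ΔR = 6.61 − 2.86 = 3.75 m²·K/W
L = ΔR × k = 3.75 × 0.0301 = 0.1129 m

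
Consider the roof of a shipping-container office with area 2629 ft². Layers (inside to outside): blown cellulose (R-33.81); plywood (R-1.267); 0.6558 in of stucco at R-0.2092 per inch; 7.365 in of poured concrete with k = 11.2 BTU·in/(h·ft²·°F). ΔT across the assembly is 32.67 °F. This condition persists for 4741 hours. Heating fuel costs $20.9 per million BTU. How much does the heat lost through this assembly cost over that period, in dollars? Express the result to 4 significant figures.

0.6558 × 0.2092 = 0.13719
7.365/11.2 = 0.65759
R_total = 33.81 + 1.267 + 0.13719 + 0.65759 = 35.872 ft²·°F·h/BTU
Q = 2629 × 32.67 / 35.872 = 2394.3 BTU/h
E = 2394.3 × 4741 = 11352000 BTU
Cost = 11352000/10⁶ × 20.9 = $237.25

237.2 dollars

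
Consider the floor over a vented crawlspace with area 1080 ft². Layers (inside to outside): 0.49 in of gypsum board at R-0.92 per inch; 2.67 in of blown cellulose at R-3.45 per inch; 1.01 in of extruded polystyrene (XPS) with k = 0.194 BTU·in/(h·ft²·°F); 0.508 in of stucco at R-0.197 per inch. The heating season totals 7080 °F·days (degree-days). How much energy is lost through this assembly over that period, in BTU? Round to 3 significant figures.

0.49 × 0.92 = 0.4508
2.67 × 3.45 = 9.212
1.01/0.194 = 5.206
0.508 × 0.197 = 0.1001
R_total = 0.4508 + 9.212 + 5.206 + 0.1001 = 14.97 ft²·°F·h/BTU
E = A × HDD × 24 / R = 1080 × 7080 × 24 / 14.97 = 12260000 BTU

12300000 BTU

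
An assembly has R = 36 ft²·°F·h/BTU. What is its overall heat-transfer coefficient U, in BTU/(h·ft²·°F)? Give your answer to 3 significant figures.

U = 1/R = 1/36 = 0.02778

0.0278 BTU/(h·ft²·°F)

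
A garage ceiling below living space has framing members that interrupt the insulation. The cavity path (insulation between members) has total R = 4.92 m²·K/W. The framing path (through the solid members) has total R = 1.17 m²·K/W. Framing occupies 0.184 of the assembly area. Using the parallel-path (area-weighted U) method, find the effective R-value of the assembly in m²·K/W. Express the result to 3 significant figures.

U_eff = 0.816/4.92 + 0.184/1.17 = 0.1659 + 0.1573 = 0.3231
R_eff = 1/U_eff = 3.095 m²·K/W

3.09 m²·K/W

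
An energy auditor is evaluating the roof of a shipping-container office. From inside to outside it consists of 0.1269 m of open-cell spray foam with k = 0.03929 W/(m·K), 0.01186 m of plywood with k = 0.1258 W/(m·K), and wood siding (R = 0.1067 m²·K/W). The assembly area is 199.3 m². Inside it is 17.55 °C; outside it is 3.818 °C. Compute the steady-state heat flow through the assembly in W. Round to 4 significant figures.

0.1269/0.03929 = 3.2298
0.01186/0.1258 = 0.094277
R_total = 3.2298 + 0.094277 + 0.1067 = 3.4308 m²·K/W
Q = A·ΔT/R = 199.3 × (17.55 − 3.818) / 3.4308 = 797.71 W

797.7 W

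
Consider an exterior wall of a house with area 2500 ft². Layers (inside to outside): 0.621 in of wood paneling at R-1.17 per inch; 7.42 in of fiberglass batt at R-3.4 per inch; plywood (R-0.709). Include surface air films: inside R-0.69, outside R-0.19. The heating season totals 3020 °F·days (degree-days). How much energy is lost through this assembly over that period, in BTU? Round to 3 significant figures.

0.621 × 1.17 = 0.7266
7.42 × 3.4 = 25.23
R_total = 0.69 + 0.7266 + 25.23 + 0.709 + 0.19 = 27.54 ft²·°F·h/BTU
E = A × HDD × 24 / R = 2500 × 3020 × 24 / 27.54 = 6579000 BTU

6580000 BTU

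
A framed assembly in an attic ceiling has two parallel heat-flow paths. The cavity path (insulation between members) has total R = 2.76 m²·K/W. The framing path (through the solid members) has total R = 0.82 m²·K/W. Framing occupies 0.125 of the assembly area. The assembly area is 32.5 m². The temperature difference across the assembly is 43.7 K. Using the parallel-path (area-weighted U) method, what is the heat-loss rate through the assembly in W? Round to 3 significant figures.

U_eff = 0.875/2.76 + 0.125/0.82 = 0.317 + 0.1524 = 0.4695
R_eff = 1/U_eff = 2.13 m²·K/W
Q = 32.5 × 43.7 / 2.13 = 666.8 W

667 W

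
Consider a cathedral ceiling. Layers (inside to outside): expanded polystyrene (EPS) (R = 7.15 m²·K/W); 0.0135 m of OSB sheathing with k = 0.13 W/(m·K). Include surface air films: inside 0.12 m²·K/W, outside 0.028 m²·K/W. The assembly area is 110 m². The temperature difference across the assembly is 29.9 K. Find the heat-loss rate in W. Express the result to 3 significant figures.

444 W

0.0135/0.13 = 0.1038
R_total = 0.12 + 7.15 + 0.1038 + 0.028 = 7.402 m²·K/W
Q = A·ΔT/R = 110 × 29.9 / 7.402 = 444.3 W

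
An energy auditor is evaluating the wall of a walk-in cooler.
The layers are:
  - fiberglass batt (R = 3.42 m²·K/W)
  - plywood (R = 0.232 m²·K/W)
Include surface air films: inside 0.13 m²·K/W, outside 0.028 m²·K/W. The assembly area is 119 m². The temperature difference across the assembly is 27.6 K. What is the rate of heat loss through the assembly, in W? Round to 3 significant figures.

862 W

R_total = 0.13 + 3.42 + 0.232 + 0.028 = 3.81 m²·K/W
Q = A·ΔT/R = 119 × 27.6 / 3.81 = 862 W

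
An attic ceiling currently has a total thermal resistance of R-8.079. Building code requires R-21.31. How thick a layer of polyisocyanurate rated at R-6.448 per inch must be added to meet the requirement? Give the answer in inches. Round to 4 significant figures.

2.052 in

ΔR = 21.31 − 8.079 = 13.231 ft²·°F·h/BTU
L = ΔR / (R/in) = 13.231/6.448 = 2.052 in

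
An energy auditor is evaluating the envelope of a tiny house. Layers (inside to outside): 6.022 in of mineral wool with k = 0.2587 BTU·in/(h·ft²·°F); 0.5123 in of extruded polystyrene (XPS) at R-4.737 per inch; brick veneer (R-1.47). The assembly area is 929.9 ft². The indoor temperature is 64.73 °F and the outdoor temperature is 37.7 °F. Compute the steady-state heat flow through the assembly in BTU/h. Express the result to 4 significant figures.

924.9 BTU/h

6.022/0.2587 = 23.278
0.5123 × 4.737 = 2.4268
R_total = 23.278 + 2.4268 + 1.47 = 27.175 ft²·°F·h/BTU
Q = A·ΔT/R = 929.9 × (64.73 − 37.7) / 27.175 = 924.95 BTU/h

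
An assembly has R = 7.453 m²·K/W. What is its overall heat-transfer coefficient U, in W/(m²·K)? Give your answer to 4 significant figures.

0.1342 W/(m²·K)

U = 1/R = 1/7.453 = 0.13417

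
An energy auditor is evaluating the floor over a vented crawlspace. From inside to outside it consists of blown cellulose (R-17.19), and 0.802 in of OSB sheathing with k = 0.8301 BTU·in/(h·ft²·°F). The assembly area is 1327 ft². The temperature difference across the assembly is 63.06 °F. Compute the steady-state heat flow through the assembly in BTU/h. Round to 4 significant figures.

0.802/0.8301 = 0.96615
R_total = 17.19 + 0.96615 = 18.156 ft²·°F·h/BTU
Q = A·ΔT/R = 1327 × 63.06 / 18.156 = 4608.9 BTU/h

4609 BTU/h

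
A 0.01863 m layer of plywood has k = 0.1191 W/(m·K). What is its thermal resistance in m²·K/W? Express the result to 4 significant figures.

0.1564 m²·K/W

R = L/k = 0.01863/0.1191 = 0.15642 m²·K/W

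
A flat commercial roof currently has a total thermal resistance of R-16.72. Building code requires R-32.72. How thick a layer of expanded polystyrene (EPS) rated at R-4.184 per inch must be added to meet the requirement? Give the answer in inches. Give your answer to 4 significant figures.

ΔR = 32.72 − 16.72 = 16 ft²·°F·h/BTU
L = ΔR / (R/in) = 16/4.184 = 3.8241 in

3.824 in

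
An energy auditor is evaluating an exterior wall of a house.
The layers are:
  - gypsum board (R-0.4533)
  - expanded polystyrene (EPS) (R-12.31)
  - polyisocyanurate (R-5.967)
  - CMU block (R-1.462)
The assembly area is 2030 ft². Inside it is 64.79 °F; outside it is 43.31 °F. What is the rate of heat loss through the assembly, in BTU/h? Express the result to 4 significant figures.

2159 BTU/h

R_total = 0.4533 + 12.31 + 5.967 + 1.462 = 20.192 ft²·°F·h/BTU
Q = A·ΔT/R = 2030 × (64.79 − 43.31) / 20.192 = 2159.5 BTU/h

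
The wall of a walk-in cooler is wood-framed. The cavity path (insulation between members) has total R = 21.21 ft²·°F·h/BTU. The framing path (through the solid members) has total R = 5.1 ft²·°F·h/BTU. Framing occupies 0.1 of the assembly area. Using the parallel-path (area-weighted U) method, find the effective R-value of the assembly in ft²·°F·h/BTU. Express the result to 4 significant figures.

U_eff = 0.9/21.21 + 0.1/5.1 = 0.042433 + 0.019608 = 0.062041
R_eff = 1/U_eff = 16.118 ft²·°F·h/BTU

16.12 ft²·°F·h/BTU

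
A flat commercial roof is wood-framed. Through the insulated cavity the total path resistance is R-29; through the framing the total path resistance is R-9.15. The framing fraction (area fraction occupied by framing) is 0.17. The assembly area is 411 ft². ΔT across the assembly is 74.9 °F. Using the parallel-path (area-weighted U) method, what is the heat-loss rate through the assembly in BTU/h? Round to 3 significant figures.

1450 BTU/h

U_eff = 0.83/29 + 0.17/9.15 = 0.02862 + 0.01858 = 0.0472
R_eff = 1/U_eff = 21.19 ft²·°F·h/BTU
Q = 411 × 74.9 / 21.19 = 1453 BTU/h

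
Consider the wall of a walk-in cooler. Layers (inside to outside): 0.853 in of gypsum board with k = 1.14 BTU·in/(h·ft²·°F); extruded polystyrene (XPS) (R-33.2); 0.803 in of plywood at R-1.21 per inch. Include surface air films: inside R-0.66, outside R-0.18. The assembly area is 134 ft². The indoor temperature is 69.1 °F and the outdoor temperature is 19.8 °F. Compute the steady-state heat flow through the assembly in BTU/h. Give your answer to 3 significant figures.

0.853/1.14 = 0.7482
0.803 × 1.21 = 0.9716
R_total = 0.66 + 0.7482 + 33.2 + 0.9716 + 0.18 = 35.76 ft²·°F·h/BTU
Q = A·ΔT/R = 134 × (69.1 − 19.8) / 35.76 = 184.7 BTU/h

185 BTU/h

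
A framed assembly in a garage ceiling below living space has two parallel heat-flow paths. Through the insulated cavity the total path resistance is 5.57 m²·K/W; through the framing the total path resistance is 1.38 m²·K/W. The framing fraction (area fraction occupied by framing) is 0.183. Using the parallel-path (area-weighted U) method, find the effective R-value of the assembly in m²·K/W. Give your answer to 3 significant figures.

3.58 m²·K/W

U_eff = 0.817/5.57 + 0.183/1.38 = 0.1467 + 0.1326 = 0.2793
R_eff = 1/U_eff = 3.581 m²·K/W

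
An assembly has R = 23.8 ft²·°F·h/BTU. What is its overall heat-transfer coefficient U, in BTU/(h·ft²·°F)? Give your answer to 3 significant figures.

U = 1/R = 1/23.8 = 0.04202

0.0420 BTU/(h·ft²·°F)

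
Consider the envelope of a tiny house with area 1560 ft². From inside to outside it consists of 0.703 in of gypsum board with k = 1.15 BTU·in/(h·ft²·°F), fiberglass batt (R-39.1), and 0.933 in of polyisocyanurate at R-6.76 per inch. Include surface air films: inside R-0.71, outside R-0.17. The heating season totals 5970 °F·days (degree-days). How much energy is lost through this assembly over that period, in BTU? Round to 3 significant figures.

0.703/1.15 = 0.6113
0.933 × 6.76 = 6.307
R_total = 0.71 + 0.6113 + 39.1 + 6.307 + 0.17 = 46.9 ft²·°F·h/BTU
E = A × HDD × 24 / R = 1560 × 5970 × 24 / 46.9 = 4766000 BTU

4770000 BTU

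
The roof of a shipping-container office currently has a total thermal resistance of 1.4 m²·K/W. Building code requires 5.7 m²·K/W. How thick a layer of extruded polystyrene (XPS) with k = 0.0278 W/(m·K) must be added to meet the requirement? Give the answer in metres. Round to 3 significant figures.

0.120 m

ΔR = 5.7 − 1.4 = 4.3 m²·K/W
L = ΔR × k = 4.3 × 0.0278 = 0.1195 m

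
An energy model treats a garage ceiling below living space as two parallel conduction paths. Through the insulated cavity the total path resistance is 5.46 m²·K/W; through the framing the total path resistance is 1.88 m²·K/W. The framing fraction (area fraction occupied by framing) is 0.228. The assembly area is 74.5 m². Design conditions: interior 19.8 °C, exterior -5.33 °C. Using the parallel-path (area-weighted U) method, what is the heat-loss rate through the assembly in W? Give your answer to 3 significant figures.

492 W

U_eff = 0.772/5.46 + 0.228/1.88 = 0.1414 + 0.1213 = 0.2627
R_eff = 1/U_eff = 3.807 m²·K/W
Q = 74.5 × (19.8 − (-5.33)) / 3.807 = 491.8 W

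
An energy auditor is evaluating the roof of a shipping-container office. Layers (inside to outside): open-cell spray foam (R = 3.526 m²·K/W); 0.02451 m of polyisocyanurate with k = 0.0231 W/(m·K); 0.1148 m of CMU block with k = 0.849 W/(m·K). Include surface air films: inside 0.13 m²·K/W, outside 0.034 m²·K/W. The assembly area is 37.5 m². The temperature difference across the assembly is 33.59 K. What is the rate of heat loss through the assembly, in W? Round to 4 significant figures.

257.8 W

0.02451/0.0231 = 1.061
0.1148/0.849 = 0.13522
R_total = 0.13 + 3.526 + 1.061 + 0.13522 + 0.034 = 4.8863 m²·K/W
Q = A·ΔT/R = 37.5 × 33.59 / 4.8863 = 257.79 W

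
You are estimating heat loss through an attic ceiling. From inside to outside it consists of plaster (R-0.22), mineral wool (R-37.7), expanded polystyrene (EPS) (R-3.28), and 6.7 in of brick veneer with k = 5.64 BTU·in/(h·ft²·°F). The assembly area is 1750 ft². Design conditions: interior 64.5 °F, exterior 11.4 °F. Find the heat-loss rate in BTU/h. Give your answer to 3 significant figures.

2190 BTU/h

6.7/5.64 = 1.188
R_total = 0.22 + 37.7 + 3.28 + 1.188 = 42.39 ft²·°F·h/BTU
Q = A·ΔT/R = 1750 × (64.5 − 11.4) / 42.39 = 2192 BTU/h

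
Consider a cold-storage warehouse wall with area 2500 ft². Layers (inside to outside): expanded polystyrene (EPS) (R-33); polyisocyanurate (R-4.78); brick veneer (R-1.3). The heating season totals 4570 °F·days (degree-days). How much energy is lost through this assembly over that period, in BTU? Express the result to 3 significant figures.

7020000 BTU

R_total = 33 + 4.78 + 1.3 = 39.08 ft²·°F·h/BTU
E = A × HDD × 24 / R = 2500 × 4570 × 24 / 39.08 = 7016000 BTU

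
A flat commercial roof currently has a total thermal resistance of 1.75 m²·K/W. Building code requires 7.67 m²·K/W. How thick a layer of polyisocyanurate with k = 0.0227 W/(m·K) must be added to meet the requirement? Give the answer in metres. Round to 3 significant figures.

0.134 m

ΔR = 7.67 − 1.75 = 5.92 m²·K/W
L = ΔR × k = 5.92 × 0.0227 = 0.1344 m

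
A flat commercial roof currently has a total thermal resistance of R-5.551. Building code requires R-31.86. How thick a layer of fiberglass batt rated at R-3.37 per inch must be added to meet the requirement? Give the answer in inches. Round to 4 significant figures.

ΔR = 31.86 − 5.551 = 26.309 ft²·°F·h/BTU
L = ΔR / (R/in) = 26.309/3.37 = 7.8068 in

7.807 in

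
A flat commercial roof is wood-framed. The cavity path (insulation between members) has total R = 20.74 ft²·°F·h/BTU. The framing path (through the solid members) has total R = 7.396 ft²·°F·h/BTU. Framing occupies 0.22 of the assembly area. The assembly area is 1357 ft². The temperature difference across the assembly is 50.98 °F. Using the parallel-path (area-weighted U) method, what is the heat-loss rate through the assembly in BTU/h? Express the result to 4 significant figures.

U_eff = 0.78/20.74 + 0.22/7.396 = 0.037608 + 0.029746 = 0.067354
R_eff = 1/U_eff = 14.847 ft²·°F·h/BTU
Q = 1357 × 50.98 / 14.847 = 4659.6 BTU/h

4660 BTU/h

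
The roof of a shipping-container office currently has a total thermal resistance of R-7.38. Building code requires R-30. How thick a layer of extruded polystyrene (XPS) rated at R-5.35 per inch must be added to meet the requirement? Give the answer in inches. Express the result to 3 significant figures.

ΔR = 30 − 7.38 = 22.62 ft²·°F·h/BTU
L = ΔR / (R/in) = 22.62/5.35 = 4.228 in

4.23 in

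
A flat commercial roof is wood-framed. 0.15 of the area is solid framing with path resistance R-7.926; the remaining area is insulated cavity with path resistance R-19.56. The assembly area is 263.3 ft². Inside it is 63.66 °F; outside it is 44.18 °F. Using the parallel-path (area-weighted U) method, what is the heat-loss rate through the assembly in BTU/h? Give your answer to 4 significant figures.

U_eff = 0.85/19.56 + 0.15/7.926 = 0.043456 + 0.018925 = 0.062381
R_eff = 1/U_eff = 16.03 ft²·°F·h/BTU
Q = 263.3 × (63.66 − 44.18) / 16.03 = 319.96 BTU/h

320.0 BTU/h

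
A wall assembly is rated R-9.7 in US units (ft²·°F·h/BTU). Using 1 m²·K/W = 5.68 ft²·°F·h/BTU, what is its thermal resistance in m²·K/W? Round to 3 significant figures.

1.71 m²·K/W

R_SI = 9.7/5.68 = 1.708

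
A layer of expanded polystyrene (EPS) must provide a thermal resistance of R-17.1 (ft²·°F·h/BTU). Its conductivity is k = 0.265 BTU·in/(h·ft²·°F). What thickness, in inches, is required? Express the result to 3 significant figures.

L = R × k = 17.1 × 0.265 = 4.532 in

4.53 in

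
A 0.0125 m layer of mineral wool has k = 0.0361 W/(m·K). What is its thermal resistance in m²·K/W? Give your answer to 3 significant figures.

0.346 m²·K/W

R = L/k = 0.0125/0.0361 = 0.3463 m²·K/W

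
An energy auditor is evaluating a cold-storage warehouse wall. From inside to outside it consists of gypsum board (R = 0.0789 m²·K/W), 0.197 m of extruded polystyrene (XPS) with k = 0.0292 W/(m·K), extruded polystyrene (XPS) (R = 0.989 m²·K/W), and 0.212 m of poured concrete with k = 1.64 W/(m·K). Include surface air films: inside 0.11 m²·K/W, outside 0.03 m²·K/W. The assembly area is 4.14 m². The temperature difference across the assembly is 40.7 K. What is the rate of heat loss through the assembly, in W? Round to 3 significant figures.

20.8 W

0.197/0.0292 = 6.747
0.212/1.64 = 0.1293
R_total = 0.11 + 0.0789 + 6.747 + 0.989 + 0.1293 + 0.03 = 8.084 m²·K/W
Q = A·ΔT/R = 4.14 × 40.7 / 8.084 = 20.84 W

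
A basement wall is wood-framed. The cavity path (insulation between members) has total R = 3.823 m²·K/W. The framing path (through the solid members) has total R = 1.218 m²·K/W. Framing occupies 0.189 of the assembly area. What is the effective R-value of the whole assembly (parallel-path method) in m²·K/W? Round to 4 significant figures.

2.722 m²·K/W

U_eff = 0.811/3.823 + 0.189/1.218 = 0.21214 + 0.15517 = 0.36731
R_eff = 1/U_eff = 2.7225 m²·K/W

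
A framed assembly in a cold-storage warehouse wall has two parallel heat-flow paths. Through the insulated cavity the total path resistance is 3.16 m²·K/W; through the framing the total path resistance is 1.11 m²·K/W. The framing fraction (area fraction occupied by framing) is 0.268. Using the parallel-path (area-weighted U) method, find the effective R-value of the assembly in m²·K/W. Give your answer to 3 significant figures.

U_eff = 0.732/3.16 + 0.268/1.11 = 0.2316 + 0.2414 = 0.4731
R_eff = 1/U_eff = 2.114 m²·K/W

2.11 m²·K/W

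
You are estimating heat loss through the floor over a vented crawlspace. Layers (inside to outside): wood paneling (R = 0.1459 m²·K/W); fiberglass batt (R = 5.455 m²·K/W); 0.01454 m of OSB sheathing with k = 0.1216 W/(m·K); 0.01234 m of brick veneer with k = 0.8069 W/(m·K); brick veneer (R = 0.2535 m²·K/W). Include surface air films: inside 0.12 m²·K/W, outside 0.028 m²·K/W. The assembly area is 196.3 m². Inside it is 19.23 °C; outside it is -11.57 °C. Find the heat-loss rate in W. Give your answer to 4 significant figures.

985.1 W

0.01454/0.1216 = 0.11957
0.01234/0.8069 = 0.015293
R_total = 0.12 + 0.1459 + 5.455 + 0.11957 + 0.015293 + 0.2535 + 0.028 = 6.1373 m²·K/W
Q = A·ΔT/R = 196.3 × (19.23 − (-11.57)) / 6.1373 = 985.14 W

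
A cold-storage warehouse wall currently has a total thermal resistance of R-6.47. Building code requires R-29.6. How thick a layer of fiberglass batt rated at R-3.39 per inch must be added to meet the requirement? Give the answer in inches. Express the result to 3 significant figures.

ΔR = 29.6 − 6.47 = 23.13 ft²·°F·h/BTU
L = ΔR / (R/in) = 23.13/3.39 = 6.823 in

6.82 in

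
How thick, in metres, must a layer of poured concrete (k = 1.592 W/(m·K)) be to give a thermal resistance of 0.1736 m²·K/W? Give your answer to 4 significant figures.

0.2764 m

L = R·k = 0.1736 × 1.592 = 0.27637 m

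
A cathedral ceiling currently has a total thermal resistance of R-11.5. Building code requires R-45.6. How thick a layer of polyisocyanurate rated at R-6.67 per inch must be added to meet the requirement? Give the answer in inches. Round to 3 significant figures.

5.11 in

ΔR = 45.6 − 11.5 = 34.1 ft²·°F·h/BTU
L = ΔR / (R/in) = 34.1/6.67 = 5.112 in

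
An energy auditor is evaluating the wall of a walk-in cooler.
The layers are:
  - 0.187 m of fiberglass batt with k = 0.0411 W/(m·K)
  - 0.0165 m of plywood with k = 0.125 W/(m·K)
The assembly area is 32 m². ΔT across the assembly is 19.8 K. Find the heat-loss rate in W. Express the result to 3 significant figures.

0.187/0.0411 = 4.55
0.0165/0.125 = 0.132
R_total = 4.55 + 0.132 = 4.682 m²·K/W
Q = A·ΔT/R = 32 × 19.8 / 4.682 = 135.3 W

135 W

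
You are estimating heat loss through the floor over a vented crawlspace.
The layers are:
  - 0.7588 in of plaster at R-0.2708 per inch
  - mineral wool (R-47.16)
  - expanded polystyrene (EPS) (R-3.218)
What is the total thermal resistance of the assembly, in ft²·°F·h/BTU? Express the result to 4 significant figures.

50.58 ft²·°F·h/BTU

0.7588 × 0.2708 = 0.20548
R_total = 0.20548 + 47.16 + 3.218 = 50.583 ft²·°F·h/BTU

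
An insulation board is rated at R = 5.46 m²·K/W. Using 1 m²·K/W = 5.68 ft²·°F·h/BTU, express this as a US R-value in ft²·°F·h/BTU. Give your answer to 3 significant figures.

31.0 ft²·°F·h/BTU

R_US = 5.46 × 5.68 = 31.01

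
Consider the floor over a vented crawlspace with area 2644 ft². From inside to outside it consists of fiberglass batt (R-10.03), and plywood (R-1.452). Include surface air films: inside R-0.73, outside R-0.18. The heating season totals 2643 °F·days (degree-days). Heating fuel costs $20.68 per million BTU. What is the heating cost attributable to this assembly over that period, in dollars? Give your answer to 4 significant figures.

R_total = 0.73 + 10.03 + 1.452 + 0.18 = 12.392 ft²·°F·h/BTU
E = A × HDD × 24 / R = 2644 × 2643 × 24 / 12.392 = 13534000 BTU
Cost = 13534000/10⁶ × 20.68 = $279.88

279.9 dollars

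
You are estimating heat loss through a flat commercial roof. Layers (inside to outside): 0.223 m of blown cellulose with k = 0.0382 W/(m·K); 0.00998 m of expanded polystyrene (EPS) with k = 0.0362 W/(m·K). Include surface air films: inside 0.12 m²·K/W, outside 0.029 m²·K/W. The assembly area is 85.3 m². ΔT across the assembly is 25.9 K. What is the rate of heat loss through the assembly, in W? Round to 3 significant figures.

353 W

0.223/0.0382 = 5.838
0.00998/0.0362 = 0.2757
R_total = 0.12 + 5.838 + 0.2757 + 0.029 = 6.262 m²·K/W
Q = A·ΔT/R = 85.3 × 25.9 / 6.262 = 352.8 W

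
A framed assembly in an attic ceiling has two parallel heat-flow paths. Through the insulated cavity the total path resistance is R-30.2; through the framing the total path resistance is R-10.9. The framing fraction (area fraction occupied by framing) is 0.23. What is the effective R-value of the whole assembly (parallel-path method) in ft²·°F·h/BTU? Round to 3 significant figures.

21.5 ft²·°F·h/BTU

U_eff = 0.77/30.2 + 0.23/10.9 = 0.0255 + 0.0211 = 0.0466
R_eff = 1/U_eff = 21.46 ft²·°F·h/BTU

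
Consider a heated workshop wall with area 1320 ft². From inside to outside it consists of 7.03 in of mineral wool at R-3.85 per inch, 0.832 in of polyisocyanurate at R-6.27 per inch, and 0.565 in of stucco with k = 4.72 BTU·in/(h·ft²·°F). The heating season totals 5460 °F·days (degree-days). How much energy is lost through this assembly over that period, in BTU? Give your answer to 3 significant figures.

7.03 × 3.85 = 27.07
0.832 × 6.27 = 5.217
0.565/4.72 = 0.1197
R_total = 27.07 + 5.217 + 0.1197 = 32.4 ft²·°F·h/BTU
E = A × HDD × 24 / R = 1320 × 5460 × 24 / 32.4 = 5338000 BTU

5340000 BTU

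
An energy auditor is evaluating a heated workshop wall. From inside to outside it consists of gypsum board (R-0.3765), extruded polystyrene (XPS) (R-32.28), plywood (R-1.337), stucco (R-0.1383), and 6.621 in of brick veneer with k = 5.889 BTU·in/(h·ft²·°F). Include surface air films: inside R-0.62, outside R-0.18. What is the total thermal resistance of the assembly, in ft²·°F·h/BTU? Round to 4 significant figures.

36.06 ft²·°F·h/BTU

6.621/5.889 = 1.1243
R_total = 0.62 + 0.3765 + 32.28 + 1.337 + 0.1383 + 1.1243 + 0.18 = 36.056 ft²·°F·h/BTU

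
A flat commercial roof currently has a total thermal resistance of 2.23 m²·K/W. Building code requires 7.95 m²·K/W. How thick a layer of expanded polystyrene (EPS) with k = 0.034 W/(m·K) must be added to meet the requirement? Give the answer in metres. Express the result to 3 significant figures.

ΔR = 7.95 − 2.23 = 5.72 m²·K/W
L = ΔR × k = 5.72 × 0.034 = 0.1945 m

0.194 m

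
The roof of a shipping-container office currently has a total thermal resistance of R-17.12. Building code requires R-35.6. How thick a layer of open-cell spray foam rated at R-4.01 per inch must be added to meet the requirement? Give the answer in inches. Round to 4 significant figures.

4.608 in

ΔR = 35.6 − 17.12 = 18.48 ft²·°F·h/BTU
L = ΔR / (R/in) = 18.48/4.01 = 4.6085 in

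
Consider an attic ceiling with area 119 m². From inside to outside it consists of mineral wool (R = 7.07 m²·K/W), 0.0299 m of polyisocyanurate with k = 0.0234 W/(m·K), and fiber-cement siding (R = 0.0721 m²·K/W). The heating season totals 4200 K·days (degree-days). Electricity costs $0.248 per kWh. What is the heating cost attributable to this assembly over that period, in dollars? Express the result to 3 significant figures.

0.0299/0.0234 = 1.278
R_total = 7.07 + 1.278 + 0.0721 = 8.42 m²·K/W
E = A × HDD × 24 / R / 1000 = 119 × 4200 × 24 / 8.42 / 1000 = 1425 kWh
Cost = 1425 × 0.248 = $353.3

353 dollars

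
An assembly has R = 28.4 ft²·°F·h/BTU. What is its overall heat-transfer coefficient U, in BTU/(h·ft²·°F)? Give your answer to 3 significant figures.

0.0352 BTU/(h·ft²·°F)

U = 1/R = 1/28.4 = 0.03521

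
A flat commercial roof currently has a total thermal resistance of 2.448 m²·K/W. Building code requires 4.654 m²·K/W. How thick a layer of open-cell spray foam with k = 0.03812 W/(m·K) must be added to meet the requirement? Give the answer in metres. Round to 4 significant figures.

0.08409 m

ΔR = 4.654 − 2.448 = 2.206 m²·K/W
L = ΔR × k = 2.206 × 0.03812 = 0.084093 m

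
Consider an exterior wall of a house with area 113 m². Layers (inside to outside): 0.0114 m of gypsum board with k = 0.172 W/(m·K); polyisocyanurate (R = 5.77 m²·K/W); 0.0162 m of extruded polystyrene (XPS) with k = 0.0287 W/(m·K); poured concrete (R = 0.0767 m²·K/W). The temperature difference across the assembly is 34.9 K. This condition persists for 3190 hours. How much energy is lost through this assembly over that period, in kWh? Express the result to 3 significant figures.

1940 kWh

0.0114/0.172 = 0.06628
0.0162/0.0287 = 0.5645
R_total = 0.06628 + 5.77 + 0.5645 + 0.0767 = 6.477 m²·K/W
Q = 113 × 34.9 / 6.477 = 608.8 W
E = 608.8 W × 3190 h / 1000 = 1942 kWh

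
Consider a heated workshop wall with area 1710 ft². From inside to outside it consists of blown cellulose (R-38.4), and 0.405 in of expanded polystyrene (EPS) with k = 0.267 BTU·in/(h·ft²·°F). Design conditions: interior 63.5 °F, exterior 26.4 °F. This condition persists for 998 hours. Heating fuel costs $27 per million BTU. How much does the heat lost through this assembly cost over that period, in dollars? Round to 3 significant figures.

0.405/0.267 = 1.517
R_total = 38.4 + 1.517 = 39.92 ft²·°F·h/BTU
Q = 1710 × (63.5 − 26.4) / 39.92 = 1589 BTU/h
E = 1589 × 998 = 1586000 BTU
Cost = 1586000/10⁶ × 27 = $42.83

42.8 dollars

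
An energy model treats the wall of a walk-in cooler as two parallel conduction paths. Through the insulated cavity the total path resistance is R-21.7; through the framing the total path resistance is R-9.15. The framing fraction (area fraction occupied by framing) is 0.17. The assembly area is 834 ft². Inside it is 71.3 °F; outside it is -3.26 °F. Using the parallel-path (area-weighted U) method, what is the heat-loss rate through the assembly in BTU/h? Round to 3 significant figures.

3530 BTU/h

U_eff = 0.83/21.7 + 0.17/9.15 = 0.03825 + 0.01858 = 0.05683
R_eff = 1/U_eff = 17.6 ft²·°F·h/BTU
Q = 834 × (71.3 − (-3.26)) / 17.6 = 3534 BTU/h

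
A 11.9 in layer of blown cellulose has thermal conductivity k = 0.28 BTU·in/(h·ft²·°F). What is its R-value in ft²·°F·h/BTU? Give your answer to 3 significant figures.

42.5 ft²·°F·h/BTU

R = L/k = 11.9/0.28 = 42.5 ft²·°F·h/BTU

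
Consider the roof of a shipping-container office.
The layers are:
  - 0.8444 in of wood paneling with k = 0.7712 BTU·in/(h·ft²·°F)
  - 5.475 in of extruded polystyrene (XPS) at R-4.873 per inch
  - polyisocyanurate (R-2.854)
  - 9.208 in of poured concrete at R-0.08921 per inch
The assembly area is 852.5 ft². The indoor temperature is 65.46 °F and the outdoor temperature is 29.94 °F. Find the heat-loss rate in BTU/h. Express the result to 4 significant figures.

0.8444/0.7712 = 1.0949
5.475 × 4.873 = 26.68
9.208 × 0.08921 = 0.82145
R_total = 1.0949 + 26.68 + 2.854 + 0.82145 = 31.45 ft²·°F·h/BTU
Q = A·ΔT/R = 852.5 × (65.46 − 29.94) / 31.45 = 962.82 BTU/h

962.8 BTU/h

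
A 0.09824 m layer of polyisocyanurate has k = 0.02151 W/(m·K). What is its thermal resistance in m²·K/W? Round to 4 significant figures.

4.567 m²·K/W

R = L/k = 0.09824/0.02151 = 4.5672 m²·K/W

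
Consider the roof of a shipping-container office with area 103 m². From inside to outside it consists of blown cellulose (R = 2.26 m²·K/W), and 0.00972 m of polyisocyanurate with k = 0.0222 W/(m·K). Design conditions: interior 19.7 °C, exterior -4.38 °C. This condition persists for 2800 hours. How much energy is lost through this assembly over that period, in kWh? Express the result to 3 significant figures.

0.00972/0.0222 = 0.4378
R_total = 2.26 + 0.4378 = 2.698 m²·K/W
Q = 103 × (19.7 − (-4.38)) / 2.698 = 919.3 W
E = 919.3 W × 2800 h / 1000 = 2574 kWh

2570 kWh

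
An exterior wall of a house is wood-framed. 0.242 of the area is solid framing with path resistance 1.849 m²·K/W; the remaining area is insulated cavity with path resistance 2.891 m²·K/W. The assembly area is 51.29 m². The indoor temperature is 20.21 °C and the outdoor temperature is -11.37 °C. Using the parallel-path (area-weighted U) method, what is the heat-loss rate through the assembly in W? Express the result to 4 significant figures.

636.7 W

U_eff = 0.758/2.891 + 0.242/1.849 = 0.26219 + 0.13088 = 0.39307
R_eff = 1/U_eff = 2.544 m²·K/W
Q = 51.29 × (20.21 − (-11.37)) / 2.544 = 636.68 W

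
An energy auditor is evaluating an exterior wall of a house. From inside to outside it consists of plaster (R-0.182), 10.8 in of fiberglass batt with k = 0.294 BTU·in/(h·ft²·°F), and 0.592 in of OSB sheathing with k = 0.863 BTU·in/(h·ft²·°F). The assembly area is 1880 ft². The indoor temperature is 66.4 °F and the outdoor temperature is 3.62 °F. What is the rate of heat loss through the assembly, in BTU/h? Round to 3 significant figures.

3140 BTU/h

10.8/0.294 = 36.73
0.592/0.863 = 0.686
R_total = 0.182 + 36.73 + 0.686 = 37.6 ft²·°F·h/BTU
Q = A·ΔT/R = 1880 × (66.4 − 3.62) / 37.6 = 3139 BTU/h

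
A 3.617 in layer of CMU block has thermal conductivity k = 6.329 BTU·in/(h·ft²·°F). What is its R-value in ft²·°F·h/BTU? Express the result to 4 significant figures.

R = L/k = 3.617/6.329 = 0.5715 ft²·°F·h/BTU

0.5715 ft²·°F·h/BTU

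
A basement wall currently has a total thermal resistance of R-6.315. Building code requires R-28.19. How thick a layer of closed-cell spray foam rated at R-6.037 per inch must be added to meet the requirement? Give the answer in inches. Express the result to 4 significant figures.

ΔR = 28.19 − 6.315 = 21.875 ft²·°F·h/BTU
L = ΔR / (R/in) = 21.875/6.037 = 3.6235 in

3.623 in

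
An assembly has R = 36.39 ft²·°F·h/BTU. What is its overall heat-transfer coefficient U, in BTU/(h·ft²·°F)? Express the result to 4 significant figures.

U = 1/R = 1/36.39 = 0.02748

0.02748 BTU/(h·ft²·°F)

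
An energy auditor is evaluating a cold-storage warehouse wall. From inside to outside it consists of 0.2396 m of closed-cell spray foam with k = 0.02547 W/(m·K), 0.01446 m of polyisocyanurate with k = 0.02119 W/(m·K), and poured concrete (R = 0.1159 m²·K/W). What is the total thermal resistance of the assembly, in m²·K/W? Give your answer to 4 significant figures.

10.21 m²·K/W

0.2396/0.02547 = 9.4071
0.01446/0.02119 = 0.6824
R_total = 9.4071 + 0.6824 + 0.1159 = 10.205 m²·K/W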